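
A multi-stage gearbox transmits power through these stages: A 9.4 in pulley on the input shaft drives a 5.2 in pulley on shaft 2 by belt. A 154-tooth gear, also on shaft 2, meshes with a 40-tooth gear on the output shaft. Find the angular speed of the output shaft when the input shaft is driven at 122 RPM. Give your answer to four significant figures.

849.1 RPM

Belt: ratio = 5.2/9.4 = 0.55319, so shaft 2 turns at 122 / 0.55319 = 220.54 RPM.
Gear mesh: ratio = 40/154 = 0.25974, so the output shaft turns at 220.54 / 0.25974 = 849.07 RPM.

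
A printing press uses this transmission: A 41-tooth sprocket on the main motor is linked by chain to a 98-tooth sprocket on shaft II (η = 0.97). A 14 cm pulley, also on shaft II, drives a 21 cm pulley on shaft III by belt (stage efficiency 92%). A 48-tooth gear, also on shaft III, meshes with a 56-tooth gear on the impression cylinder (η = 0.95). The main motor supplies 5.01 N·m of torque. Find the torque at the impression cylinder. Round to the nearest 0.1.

17.8 N·m

After the chain (98/41): 5.01 × 2.3902 × 0.97 = 11.616 N·m
After the belt (21/14): 11.616 × 1.5 × 0.92 = 16.03 N·m
After the gear mesh (56/48): 16.03 × 1.1667 × 0.95 = 17.766 N·m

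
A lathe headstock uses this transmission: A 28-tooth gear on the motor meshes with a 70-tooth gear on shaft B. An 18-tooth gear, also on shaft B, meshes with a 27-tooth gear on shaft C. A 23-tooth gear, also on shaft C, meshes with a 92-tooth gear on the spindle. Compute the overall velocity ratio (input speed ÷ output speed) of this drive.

15

Each stage contributes driven/driver: gear mesh 70/28 = 2.5, gear mesh 27/18 = 1.5, gear mesh 92/23 = 4.
Overall: 2.5 × 1.5 × 4 = 15.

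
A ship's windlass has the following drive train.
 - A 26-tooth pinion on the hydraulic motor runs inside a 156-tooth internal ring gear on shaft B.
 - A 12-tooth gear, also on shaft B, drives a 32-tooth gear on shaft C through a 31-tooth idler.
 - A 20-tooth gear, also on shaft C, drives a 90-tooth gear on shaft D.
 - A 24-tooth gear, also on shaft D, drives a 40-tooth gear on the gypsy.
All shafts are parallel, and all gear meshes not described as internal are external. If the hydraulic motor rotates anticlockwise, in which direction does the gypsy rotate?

anticlockwise

the hydraulic motor → shaft B: internal mesh, same direction → CCW.
shaft B → shaft C: driver → idler → driven is 2 external meshes, 2 reversals → CCW.
shaft C → shaft D: external mesh, 1 reversal → CW.
shaft D → the gypsy: external mesh, 1 reversal → CCW.
4 reversals in total — an even number — so the gypsy turns the same way as the hydraulic motor.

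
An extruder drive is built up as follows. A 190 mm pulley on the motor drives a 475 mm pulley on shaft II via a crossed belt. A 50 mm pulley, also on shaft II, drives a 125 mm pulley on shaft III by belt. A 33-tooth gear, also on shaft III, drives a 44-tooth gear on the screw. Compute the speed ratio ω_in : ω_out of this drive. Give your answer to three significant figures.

Each stage contributes driven/driver: belt 475/190 = 2.5, belt 125/50 = 2.5, gear mesh 44/33 = 1.3333.
Overall: 2.5 × 2.5 × 1.3333 = 8.3333.

8.33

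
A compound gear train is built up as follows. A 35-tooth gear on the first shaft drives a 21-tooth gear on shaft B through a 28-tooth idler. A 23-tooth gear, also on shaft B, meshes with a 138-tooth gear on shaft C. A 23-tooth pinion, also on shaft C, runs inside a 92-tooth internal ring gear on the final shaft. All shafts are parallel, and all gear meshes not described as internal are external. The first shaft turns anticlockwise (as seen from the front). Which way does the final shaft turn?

the first shaft → shaft B: driver → idler → driven is 2 external meshes, 2 reversals → CCW.
shaft B → shaft C: external mesh, 1 reversal → CW.
shaft C → the final shaft: internal mesh, same direction → CW.
3 reversals in total — an odd number — so the final shaft turns opposite to the first shaft.

clockwise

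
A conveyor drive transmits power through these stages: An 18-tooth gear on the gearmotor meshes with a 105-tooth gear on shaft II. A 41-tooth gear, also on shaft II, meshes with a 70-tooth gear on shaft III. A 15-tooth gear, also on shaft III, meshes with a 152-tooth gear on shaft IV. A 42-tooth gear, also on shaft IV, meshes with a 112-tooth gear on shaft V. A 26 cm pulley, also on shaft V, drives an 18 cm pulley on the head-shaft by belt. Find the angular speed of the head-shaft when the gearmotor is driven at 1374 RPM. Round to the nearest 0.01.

the gearmotor → shaft II (gear mesh, 105/18): 1374 ÷ 5.8333 = 235.54 RPM
shaft II → shaft III (gear mesh, 70/41): 235.54 ÷ 1.7073 = 137.96 RPM
shaft III → shaft IV (gear mesh, 152/15): 137.96 ÷ 10.133 = 13.615 RPM
shaft IV → shaft V (gear mesh, 112/42): 13.615 ÷ 2.6667 = 5.1055 RPM
shaft V → the head-shaft (belt, 18/26): 5.1055 ÷ 0.69231 = 7.3746 RPM

7.37 RPM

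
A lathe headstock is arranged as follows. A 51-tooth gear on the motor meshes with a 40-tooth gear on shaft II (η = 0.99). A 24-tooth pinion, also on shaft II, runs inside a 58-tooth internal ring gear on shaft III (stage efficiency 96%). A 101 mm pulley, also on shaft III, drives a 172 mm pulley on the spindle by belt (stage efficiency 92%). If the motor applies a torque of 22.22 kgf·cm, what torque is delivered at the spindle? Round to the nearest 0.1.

62.7 kgf·cm

gear mesh 40/51 = 0.78431 → τ = 22.22·0.78431·0.99 = 17.253 kgf·cm
internal gear 58/24 = 2.4167 → τ = 17.253·2.4167·0.96 = 40.027 kgf·cm
belt 172/101 = 1.703 → τ = 40.027·1.703·0.92 = 62.712 kgf·cm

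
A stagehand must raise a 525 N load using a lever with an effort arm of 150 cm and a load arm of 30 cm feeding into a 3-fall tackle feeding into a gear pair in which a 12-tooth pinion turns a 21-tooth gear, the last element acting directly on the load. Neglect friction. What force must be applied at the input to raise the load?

Lever MA = effort arm / load arm = 150/30 = 5.
Block-and-tackle MA = number of supporting rope parts = 3.
Gear pair MA = 21/12 = 1.75.
Combined ideal MA = 5 × 3 × 1.75 = 26.25.
Effort = load / MA = 525 / 26.25 = 20 N.

20 N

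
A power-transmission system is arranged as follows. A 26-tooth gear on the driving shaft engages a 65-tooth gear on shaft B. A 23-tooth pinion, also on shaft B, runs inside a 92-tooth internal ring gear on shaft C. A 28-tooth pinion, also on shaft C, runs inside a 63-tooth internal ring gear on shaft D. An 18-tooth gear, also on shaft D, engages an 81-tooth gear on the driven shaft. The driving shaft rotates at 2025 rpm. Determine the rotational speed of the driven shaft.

20 rpm

Gear mesh: ratio = 65/26 = 2.5, so shaft B turns at 2025 / 2.5 = 810 rpm.
Internal gear: ratio = 92/23 = 4, so shaft C turns at 810 / 4 = 202.5 rpm.
Internal gear: ratio = 63/28 = 2.25, so shaft D turns at 202.5 / 2.25 = 90 rpm.
Gear mesh: ratio = 81/18 = 4.5, so the driven shaft turns at 90 / 4.5 = 20 rpm.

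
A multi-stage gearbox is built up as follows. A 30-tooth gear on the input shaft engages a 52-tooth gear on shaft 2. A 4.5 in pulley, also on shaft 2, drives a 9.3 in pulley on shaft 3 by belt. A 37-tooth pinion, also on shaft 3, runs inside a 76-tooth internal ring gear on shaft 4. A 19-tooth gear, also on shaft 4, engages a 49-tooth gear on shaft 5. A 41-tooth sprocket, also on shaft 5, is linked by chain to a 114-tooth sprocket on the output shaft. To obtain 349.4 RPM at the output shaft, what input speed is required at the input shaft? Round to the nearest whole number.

18435 RPM

Overall ratio R = 1.7333 × 2.0667 × 2.0541 × 2.5789 × 2.7805 = 52.763.
Required input speed = output speed × R = 349.4 × 52.763 = 18435 RPM.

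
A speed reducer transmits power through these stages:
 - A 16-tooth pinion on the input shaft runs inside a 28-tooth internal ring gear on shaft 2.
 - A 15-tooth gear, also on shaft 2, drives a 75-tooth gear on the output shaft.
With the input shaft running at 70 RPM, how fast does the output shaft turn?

Internal gear: ratio = 28/16 = 1.75, so shaft 2 turns at 70 / 1.75 = 40 RPM.
Gear mesh: ratio = 75/15 = 5, so the output shaft turns at 40 / 5 = 8 RPM.

8 RPM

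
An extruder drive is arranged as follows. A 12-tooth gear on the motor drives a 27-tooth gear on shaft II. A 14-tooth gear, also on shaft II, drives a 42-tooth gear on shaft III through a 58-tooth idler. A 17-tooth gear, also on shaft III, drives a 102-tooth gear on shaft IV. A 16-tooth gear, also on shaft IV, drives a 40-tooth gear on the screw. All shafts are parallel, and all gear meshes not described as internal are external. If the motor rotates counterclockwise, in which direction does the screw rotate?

clockwise

the motor → shaft II: external mesh, 1 reversal → CW.
shaft II → shaft III: driver → idler → driven is 2 external meshes, 2 reversals → CW.
shaft III → shaft IV: external mesh, 1 reversal → CCW.
shaft IV → the screw: external mesh, 1 reversal → CW.
5 reversals in total — an odd number — so the screw turns opposite to the motor.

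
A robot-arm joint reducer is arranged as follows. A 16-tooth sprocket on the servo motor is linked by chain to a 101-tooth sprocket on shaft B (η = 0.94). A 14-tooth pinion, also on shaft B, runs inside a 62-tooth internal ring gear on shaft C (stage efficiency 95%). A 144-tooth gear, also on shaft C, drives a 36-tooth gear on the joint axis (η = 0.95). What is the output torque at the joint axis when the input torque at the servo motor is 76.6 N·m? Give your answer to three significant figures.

Chain: ratio = 101/16 = 6.3125; torque at shaft B = 76.6 × 6.3125 × 0.94 = 454.53 N·m.
Internal gear: ratio = 62/14 = 4.4286; torque at shaft C = 454.53 × 4.4286 × 0.95 = 1912.3 N·m.
Gear mesh: ratio = 36/144 = 0.25; torque at the joint axis = 1912.3 × 0.25 × 0.95 = 454.16 N·m.

454 N·m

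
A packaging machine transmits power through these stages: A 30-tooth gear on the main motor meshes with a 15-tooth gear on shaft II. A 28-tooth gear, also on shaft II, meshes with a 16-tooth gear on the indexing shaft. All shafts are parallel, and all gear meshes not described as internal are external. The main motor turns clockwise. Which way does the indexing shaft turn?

the main motor → shaft II: external mesh, 1 reversal → CCW.
shaft II → the indexing shaft: external mesh, 1 reversal → CW.
2 reversals in total — an even number — so the indexing shaft turns the same way as the main motor.

clockwise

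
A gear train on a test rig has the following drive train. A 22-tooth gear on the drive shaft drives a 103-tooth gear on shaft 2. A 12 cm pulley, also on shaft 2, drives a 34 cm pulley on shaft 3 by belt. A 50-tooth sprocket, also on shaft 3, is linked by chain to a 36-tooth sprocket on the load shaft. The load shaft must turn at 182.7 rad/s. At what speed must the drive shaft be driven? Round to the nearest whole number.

1745 rad/s

Overall ratio R = 4.6818 × 2.8333 × 0.72 = 9.5509.
Required input speed = output speed × R = 182.7 × 9.5509 = 1745 rad/s.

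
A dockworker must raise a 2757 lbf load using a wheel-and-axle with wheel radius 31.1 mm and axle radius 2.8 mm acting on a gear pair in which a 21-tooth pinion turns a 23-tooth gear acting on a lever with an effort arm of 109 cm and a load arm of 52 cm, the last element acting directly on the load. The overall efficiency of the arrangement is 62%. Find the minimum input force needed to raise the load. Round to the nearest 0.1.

Wheel-and-axle MA = R/r = 31.1/2.8 = 11.107.
Gear pair MA = 23/21 = 1.0952.
Lever MA = effort arm / load arm = 109/52 = 2.0962.
Combined ideal MA = 11.107 × 1.0952 × 2.0962 = 25.5.
Actual MA = 25.5 × 0.62 = 15.81.
Effort = load / actual MA = 2757 / 15.81 = 174.39 lbf.

174.4 lbf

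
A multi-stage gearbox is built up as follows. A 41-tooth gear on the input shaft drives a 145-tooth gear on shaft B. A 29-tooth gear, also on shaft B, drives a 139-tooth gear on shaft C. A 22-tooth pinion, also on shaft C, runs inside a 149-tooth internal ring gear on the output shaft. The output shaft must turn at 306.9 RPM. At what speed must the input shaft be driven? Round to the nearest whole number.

35234 RPM

Overall ratio R = 3.5366 × 4.7931 × 6.7727 = 114.81.
Required input speed = output speed × R = 306.9 × 114.81 = 35234 RPM.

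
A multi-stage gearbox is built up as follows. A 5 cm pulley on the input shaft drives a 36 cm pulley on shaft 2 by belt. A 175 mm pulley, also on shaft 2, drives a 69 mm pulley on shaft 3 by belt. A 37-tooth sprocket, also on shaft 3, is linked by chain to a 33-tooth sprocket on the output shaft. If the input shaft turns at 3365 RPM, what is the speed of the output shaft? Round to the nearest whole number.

1329 RPM

Belt: ratio = 36/5 = 7.2, so shaft 2 turns at 3365 / 7.2 = 467.36 RPM.
Belt: ratio = 69/175 = 0.39429, so shaft 3 turns at 467.36 / 0.39429 = 1185.3 RPM.
Chain: ratio = 33/37 = 0.89189, so the output shaft turns at 1185.3 / 0.89189 = 1329 RPM.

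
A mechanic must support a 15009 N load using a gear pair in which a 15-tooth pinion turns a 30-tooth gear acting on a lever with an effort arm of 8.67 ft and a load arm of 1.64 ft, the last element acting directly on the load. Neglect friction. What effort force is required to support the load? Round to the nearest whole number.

Gear pair MA = 30/15 = 2.
Lever MA = effort arm / load arm = 8.67/1.64 = 5.2866.
Combined ideal MA = 2 × 5.2866 = 10.573.
Effort = load / MA = 15009 / 10.573 = 1419.5 N.

1420 N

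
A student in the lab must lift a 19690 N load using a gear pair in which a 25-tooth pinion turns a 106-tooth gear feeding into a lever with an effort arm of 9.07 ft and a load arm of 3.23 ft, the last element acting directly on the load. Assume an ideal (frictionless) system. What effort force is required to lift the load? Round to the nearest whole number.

1654 N

Gear pair MA = 106/25 = 4.24.
Lever MA = effort arm / load arm = 9.07/3.23 = 2.808.
Combined ideal MA = 4.24 × 2.808 = 11.906.
Effort = load / MA = 19690 / 11.906 = 1653.8 N.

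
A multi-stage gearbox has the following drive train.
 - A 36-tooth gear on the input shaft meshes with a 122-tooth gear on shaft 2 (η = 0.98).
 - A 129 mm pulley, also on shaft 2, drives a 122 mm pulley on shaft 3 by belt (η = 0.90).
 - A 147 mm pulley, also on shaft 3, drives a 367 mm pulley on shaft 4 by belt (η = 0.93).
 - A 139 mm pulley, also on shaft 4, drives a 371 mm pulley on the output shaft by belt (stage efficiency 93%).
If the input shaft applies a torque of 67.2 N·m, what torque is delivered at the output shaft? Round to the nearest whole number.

1095 N·m

gear mesh 122/36 = 3.3889 → τ = 67.2·3.3889·0.98 = 223.18 N·m
belt 122/129 = 0.94574 → τ = 223.18·0.94574·0.90 = 189.96 N·m
belt 367/147 = 2.4966 → τ = 189.96·2.4966·0.93 = 441.06 N·m
belt 371/139 = 2.6691 → τ = 441.06·2.6691·0.93 = 1094.8 N·m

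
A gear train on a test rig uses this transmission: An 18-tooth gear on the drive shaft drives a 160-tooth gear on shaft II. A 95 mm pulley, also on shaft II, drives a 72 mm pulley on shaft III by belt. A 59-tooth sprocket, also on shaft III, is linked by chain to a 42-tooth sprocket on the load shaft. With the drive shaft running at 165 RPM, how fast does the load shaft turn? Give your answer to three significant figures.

Gear mesh: ratio = 160/18 = 8.8889, so shaft II turns at 165 / 8.8889 = 18.562 RPM.
Belt: ratio = 72/95 = 0.75789, so shaft III turns at 18.562 / 0.75789 = 24.492 RPM.
Chain: ratio = 42/59 = 0.71186, so the load shaft turns at 24.492 / 0.71186 = 34.406 RPM.

34.4 RPM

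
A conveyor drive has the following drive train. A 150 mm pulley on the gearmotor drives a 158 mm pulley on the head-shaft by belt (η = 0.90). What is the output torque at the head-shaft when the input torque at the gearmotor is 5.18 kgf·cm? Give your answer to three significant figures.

Belt: ratio = 158/150 = 1.0533; torque at the head-shaft = 5.18 × 1.0533 × 0.90 = 4.9106 kgf·cm.

4.91 kgf·cm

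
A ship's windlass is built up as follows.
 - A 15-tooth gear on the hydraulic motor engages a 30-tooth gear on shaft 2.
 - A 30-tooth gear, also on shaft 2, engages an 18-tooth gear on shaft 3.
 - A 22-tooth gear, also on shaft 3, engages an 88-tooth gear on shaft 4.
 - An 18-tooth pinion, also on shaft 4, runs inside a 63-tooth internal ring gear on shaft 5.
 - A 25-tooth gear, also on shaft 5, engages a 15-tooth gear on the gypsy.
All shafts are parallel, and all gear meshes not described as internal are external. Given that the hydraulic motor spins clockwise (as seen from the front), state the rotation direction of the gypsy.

clockwise

the hydraulic motor → shaft 2: external mesh, 1 reversal → CCW.
shaft 2 → shaft 3: external mesh, 1 reversal → CW.
shaft 3 → shaft 4: external mesh, 1 reversal → CCW.
shaft 4 → shaft 5: internal mesh, same direction → CCW.
shaft 5 → the gypsy: external mesh, 1 reversal → CW.
4 reversals in total — an even number — so the gypsy turns the same way as the hydraulic motor.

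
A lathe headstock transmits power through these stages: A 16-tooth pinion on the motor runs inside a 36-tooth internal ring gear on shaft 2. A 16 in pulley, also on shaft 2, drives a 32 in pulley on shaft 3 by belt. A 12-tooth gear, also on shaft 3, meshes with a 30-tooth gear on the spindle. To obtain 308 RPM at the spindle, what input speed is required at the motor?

3465 RPM

Overall ratio R = 2.25 × 2 × 2.5 = 11.25.
Required input speed = output speed × R = 308 × 11.25 = 3465 RPM.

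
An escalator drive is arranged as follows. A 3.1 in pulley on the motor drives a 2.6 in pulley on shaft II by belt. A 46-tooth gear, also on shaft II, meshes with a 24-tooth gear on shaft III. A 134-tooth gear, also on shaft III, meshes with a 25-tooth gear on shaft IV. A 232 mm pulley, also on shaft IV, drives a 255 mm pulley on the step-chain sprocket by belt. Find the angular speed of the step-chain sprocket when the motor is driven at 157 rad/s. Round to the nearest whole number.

1750 rad/s

belt 2.6/3.1 = 0.83871 → 157/0.83871 = 187.19 rad/s
gear mesh 24/46 = 0.52174 → 187.19/0.52174 = 358.79 rad/s
gear mesh 25/134 = 0.18657 → 358.79/0.18657 = 1923.1 rad/s
belt 255/232 = 1.0991 → 1923.1/1.0991 = 1749.6 rad/s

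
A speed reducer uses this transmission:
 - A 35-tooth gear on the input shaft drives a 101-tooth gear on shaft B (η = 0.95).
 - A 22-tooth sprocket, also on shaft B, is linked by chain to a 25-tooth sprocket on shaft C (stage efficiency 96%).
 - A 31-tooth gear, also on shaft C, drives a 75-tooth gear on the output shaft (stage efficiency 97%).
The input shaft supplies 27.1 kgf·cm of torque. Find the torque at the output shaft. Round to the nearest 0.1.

190.2 kgf·cm

Gear mesh: ratio = 101/35 = 2.8857; torque at shaft B = 27.1 × 2.8857 × 0.95 = 74.293 kgf·cm.
Chain: ratio = 25/22 = 1.1364; torque at shaft C = 74.293 × 1.1364 × 0.96 = 81.047 kgf·cm.
Gear mesh: ratio = 75/31 = 2.4194; torque at the output shaft = 81.047 × 2.4194 × 0.97 = 190.2 kgf·cm.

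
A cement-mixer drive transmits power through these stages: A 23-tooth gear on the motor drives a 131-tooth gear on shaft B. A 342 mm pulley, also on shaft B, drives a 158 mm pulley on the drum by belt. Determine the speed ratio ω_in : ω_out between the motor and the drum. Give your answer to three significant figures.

Each stage contributes driven/driver: gear mesh 131/23 = 5.6957, belt 158/342 = 0.46199.
Overall: 5.6957 × 0.46199 = 2.6313.

2.63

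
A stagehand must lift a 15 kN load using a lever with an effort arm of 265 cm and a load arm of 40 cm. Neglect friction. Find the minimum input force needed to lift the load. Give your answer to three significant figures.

2.26 kN

Lever MA = effort arm / load arm = 265/40 = 6.625.
Effort = load / MA = 15 / 6.625 = 2.2642 kN.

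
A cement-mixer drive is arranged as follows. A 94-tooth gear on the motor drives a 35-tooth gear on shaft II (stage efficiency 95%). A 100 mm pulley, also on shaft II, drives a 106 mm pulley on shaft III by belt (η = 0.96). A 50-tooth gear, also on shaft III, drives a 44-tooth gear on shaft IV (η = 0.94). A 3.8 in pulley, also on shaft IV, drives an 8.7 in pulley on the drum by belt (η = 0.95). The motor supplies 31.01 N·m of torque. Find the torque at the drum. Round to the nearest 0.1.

gear mesh 35/94 = 0.37234 → τ = 31.01·0.37234·0.95 = 10.969 N·m
belt 106/100 = 1.06 → τ = 10.969·1.06·0.96 = 11.162 N·m
gear mesh 44/50 = 0.88 → τ = 11.162·0.88·0.94 = 9.2332 N·m
belt 8.7/3.8 = 2.2895 → τ = 9.2332·2.2895·0.95 = 20.082 N·m

20.1 N·m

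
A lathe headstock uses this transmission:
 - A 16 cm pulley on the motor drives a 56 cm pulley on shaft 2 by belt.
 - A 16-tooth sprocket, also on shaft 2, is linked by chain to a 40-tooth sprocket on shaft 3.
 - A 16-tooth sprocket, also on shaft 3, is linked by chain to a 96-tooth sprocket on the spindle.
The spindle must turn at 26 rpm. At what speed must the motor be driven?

1365 rpm

Overall ratio R = 3.5 × 2.5 × 6 = 52.5.
Required input speed = output speed × R = 26 × 52.5 = 1365 rpm.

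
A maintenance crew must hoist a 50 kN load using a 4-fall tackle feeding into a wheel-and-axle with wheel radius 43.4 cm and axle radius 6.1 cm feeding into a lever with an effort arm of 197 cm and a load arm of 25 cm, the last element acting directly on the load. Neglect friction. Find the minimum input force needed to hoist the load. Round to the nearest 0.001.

Block-and-tackle MA = number of supporting rope parts = 4.
Wheel-and-axle MA = R/r = 43.4/6.1 = 7.1148.
Lever MA = effort arm / load arm = 197/25 = 7.88.
Combined ideal MA = 4 × 7.1148 × 7.88 = 224.26.
Effort = load / MA = 50 / 224.26 = 0.22296 kN.

0.223 kN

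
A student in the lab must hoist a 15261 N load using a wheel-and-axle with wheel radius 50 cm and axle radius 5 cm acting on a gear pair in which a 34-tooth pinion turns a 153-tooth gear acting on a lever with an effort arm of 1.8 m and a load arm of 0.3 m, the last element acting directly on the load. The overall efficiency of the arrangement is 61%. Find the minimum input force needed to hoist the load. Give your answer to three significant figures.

Wheel-and-axle MA = R/r = 50/5 = 10.
Gear pair MA = 153/34 = 4.5.
Lever MA = effort arm / load arm = 1.8/0.3 = 6.
Combined ideal MA = 10 × 4.5 × 6 = 270.
Actual MA = 270 × 0.61 = 164.7.
Effort = load / actual MA = 15261 / 164.7 = 92.659 N.

92.7 N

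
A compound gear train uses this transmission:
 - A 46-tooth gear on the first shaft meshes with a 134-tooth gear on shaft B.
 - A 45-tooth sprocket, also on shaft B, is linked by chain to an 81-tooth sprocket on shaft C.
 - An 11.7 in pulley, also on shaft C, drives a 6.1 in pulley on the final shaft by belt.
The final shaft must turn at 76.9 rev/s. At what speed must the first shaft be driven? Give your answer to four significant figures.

210.2 rev/s

Overall ratio R = 2.913 × 1.8 × 0.52137 = 2.7338.
Required input speed = output speed × R = 76.9 × 2.7338 = 210.23 rev/s.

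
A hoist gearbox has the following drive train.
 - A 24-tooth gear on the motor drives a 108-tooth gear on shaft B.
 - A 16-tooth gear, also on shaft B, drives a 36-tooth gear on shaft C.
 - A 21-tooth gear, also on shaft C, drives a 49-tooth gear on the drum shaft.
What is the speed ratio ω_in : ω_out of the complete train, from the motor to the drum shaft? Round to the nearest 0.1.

23.6

Each stage contributes driven/driver: gear mesh 108/24 = 4.5, gear mesh 36/16 = 2.25, gear mesh 49/21 = 2.3333.
Overall: 4.5 × 2.25 × 2.3333 = 23.625.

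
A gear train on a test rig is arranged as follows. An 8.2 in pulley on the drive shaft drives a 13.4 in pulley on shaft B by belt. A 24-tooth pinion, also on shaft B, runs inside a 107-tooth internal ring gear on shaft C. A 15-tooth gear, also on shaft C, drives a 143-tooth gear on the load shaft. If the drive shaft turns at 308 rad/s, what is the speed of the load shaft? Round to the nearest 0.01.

Belt: ratio = 13.4/8.2 = 1.6341, so shaft B turns at 308 / 1.6341 = 188.48 rad/s.
Internal gear: ratio = 107/24 = 4.4583, so shaft C turns at 188.48 / 4.4583 = 42.275 rad/s.
Gear mesh: ratio = 143/15 = 9.5333, so the load shaft turns at 42.275 / 9.5333 = 4.4345 rad/s.

4.43 rad/s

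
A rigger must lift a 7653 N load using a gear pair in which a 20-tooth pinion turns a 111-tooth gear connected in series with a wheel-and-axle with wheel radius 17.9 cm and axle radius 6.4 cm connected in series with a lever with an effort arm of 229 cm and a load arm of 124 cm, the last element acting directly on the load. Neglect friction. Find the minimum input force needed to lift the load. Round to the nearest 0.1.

267.0 N

Gear pair MA = 111/20 = 5.55.
Wheel-and-axle MA = R/r = 17.9/6.4 = 2.7969.
Lever MA = effort arm / load arm = 229/124 = 1.8468.
Combined ideal MA = 5.55 × 2.7969 × 1.8468 = 28.667.
Effort = load / MA = 7653 / 28.667 = 266.96 N.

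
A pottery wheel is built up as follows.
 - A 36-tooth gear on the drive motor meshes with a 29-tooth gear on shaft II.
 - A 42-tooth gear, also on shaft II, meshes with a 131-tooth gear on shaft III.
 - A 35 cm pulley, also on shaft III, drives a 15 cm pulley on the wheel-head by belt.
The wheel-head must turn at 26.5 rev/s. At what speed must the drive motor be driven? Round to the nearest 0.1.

28.5 rev/s

Overall ratio R = 0.80556 × 3.119 × 0.42857 = 1.0768.
Required input speed = output speed × R = 26.5 × 1.0768 = 28.536 rev/s.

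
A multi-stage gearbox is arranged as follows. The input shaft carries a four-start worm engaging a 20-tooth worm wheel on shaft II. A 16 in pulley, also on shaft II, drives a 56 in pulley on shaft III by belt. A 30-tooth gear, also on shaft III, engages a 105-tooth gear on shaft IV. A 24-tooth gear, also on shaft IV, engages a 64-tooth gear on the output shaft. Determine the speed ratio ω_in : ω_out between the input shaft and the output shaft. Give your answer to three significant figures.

Each stage contributes driven/driver: worm 20/4 = 5, belt 56/16 = 3.5, gear mesh 105/30 = 3.5, gear mesh 64/24 = 2.6667.
Overall: 5 × 3.5 × 3.5 × 2.6667 = 163.33.

163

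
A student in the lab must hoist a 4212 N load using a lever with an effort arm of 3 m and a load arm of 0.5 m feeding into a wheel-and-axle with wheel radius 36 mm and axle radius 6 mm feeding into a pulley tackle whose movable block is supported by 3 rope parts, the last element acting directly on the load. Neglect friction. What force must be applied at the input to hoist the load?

Lever MA = effort arm / load arm = 3/0.5 = 6.
Wheel-and-axle MA = R/r = 36/6 = 6.
Block-and-tackle MA = number of supporting rope parts = 3.
Combined ideal MA = 6 × 6 × 3 = 108.
Effort = load / MA = 4212 / 108 = 39 N.

39 N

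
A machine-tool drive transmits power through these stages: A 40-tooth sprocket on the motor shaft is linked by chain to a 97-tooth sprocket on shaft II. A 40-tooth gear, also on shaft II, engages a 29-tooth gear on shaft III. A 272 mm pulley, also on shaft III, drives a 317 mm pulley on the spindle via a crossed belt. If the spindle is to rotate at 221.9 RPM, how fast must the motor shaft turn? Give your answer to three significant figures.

Overall ratio R = 2.425 × 0.725 × 1.1654 = 2.049.
Required input speed = output speed × R = 221.9 × 2.049 = 454.67 RPM.

455 RPM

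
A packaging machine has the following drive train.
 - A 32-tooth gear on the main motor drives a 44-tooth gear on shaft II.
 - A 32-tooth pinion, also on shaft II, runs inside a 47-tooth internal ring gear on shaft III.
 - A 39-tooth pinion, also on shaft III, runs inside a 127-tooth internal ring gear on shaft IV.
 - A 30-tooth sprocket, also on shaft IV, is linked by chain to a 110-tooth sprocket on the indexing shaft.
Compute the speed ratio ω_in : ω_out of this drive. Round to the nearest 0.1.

Each stage contributes driven/driver: gear mesh 44/32 = 1.375, internal gear 47/32 = 1.4688, internal gear 127/39 = 3.2564, chain 110/30 = 3.6667.
Overall: 1.375 × 1.4688 × 3.2564 × 3.6667 = 24.114.

24.1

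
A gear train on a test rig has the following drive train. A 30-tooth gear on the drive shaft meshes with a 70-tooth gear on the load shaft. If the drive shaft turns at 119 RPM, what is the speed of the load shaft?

Gear mesh: ratio = 70/30 = 2.3333, so the load shaft turns at 119 / 2.3333 = 51 RPM.

51 RPM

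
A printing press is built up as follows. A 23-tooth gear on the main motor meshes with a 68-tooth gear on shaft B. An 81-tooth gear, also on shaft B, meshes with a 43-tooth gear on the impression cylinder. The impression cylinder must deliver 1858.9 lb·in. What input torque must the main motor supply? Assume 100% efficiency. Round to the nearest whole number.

1184 lb·in

Overall ratio R = 2.9565 × 0.53086 = 1.5695.
Input torque = output torque / R = 1858.9 / 1.5695 = 1184.4 lb·in.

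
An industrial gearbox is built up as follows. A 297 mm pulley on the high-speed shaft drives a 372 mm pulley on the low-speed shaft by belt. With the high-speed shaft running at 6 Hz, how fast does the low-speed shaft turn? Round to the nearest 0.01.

4.79 Hz

belt 372/297 = 1.2525 → 6/1.2525 = 4.7903 Hz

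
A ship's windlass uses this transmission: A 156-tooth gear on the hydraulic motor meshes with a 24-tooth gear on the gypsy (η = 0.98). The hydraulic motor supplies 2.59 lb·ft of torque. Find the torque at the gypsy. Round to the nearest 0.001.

gear mesh 24/156 = 0.15385 → τ = 2.59·0.15385·0.98 = 0.39049 lb·ft

0.390 lb·ft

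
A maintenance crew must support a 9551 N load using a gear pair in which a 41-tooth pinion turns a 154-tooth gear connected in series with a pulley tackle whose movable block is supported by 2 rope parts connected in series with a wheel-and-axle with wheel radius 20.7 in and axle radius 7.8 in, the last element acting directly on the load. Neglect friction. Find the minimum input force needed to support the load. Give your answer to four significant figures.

Gear pair MA = 154/41 = 3.7561.
Block-and-tackle MA = number of supporting rope parts = 2.
Wheel-and-axle MA = R/r = 20.7/7.8 = 2.6538.
Combined ideal MA = 3.7561 × 2 × 2.6538 = 19.936.
Effort = load / MA = 9551 / 19.936 = 479.08 N.

479.1 N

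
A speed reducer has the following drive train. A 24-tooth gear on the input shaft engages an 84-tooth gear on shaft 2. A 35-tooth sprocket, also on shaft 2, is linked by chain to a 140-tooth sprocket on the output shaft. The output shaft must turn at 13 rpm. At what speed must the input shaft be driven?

Overall ratio R = 3.5 × 4 = 14.
Required input speed = output speed × R = 13 × 14 = 182 rpm.

182 rpm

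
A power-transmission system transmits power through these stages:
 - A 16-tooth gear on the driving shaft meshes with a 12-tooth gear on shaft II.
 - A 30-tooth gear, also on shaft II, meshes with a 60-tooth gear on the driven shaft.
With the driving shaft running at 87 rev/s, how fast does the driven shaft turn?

58 rev/s

gear mesh 12/16 = 0.75 → 87/0.75 = 116 rev/s
gear mesh 60/30 = 2 → 116/2 = 58 rev/s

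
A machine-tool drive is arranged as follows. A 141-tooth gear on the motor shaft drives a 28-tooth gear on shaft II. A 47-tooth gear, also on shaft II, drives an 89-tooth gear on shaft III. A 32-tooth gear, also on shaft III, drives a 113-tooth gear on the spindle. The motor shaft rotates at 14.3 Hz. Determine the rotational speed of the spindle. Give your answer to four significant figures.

Gear mesh: ratio = 28/141 = 0.19858, so shaft II turns at 14.3 / 0.19858 = 72.011 Hz.
Gear mesh: ratio = 89/47 = 1.8936, so shaft III turns at 72.011 / 1.8936 = 38.028 Hz.
Gear mesh: ratio = 113/32 = 3.5312, so the spindle turns at 38.028 / 3.5312 = 10.769 Hz.

10.77 Hz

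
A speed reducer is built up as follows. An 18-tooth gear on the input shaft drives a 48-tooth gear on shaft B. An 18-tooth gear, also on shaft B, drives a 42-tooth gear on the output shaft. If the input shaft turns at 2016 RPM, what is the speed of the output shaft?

324 RPM

Gear mesh: ratio = 48/18 = 2.6667, so shaft B turns at 2016 / 2.6667 = 756 RPM.
Gear mesh: ratio = 42/18 = 2.3333, so the output shaft turns at 756 / 2.3333 = 324 RPM.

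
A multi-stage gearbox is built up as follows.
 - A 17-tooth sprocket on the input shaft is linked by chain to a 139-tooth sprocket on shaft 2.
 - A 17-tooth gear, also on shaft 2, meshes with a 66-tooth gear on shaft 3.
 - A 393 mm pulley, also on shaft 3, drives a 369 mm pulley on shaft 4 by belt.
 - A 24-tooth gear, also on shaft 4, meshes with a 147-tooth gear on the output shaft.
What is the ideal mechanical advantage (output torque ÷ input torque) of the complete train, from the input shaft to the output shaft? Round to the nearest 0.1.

Each stage contributes driven/driver: chain 139/17 = 8.1765, gear mesh 66/17 = 3.8824, belt 369/393 = 0.93893, gear mesh 147/24 = 6.125.
Overall: 8.1765 × 3.8824 × 0.93893 × 6.125 = 182.56.

182.6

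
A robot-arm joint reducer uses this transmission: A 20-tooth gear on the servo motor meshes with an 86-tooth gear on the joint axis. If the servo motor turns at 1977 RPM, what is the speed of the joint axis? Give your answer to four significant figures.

459.8 RPM

the servo motor → the joint axis (gear mesh, 86/20): 1977 ÷ 4.3 = 459.77 RPM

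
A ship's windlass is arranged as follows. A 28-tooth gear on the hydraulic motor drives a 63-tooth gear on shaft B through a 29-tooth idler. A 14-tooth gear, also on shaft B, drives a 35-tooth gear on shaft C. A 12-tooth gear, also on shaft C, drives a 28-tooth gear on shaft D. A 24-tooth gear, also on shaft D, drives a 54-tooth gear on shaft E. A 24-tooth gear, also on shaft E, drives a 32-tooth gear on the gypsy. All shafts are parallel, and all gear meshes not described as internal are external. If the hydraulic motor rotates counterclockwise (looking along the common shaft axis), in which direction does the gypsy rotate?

counterclockwise

the hydraulic motor → shaft B: driver → idler → driven is 2 external meshes, 2 reversals → CCW.
shaft B → shaft C: external mesh, 1 reversal → CW.
shaft C → shaft D: external mesh, 1 reversal → CCW.
shaft D → shaft E: external mesh, 1 reversal → CW.
shaft E → the gypsy: external mesh, 1 reversal → CCW.
6 reversals in total — an even number — so the gypsy turns the same way as the hydraulic motor.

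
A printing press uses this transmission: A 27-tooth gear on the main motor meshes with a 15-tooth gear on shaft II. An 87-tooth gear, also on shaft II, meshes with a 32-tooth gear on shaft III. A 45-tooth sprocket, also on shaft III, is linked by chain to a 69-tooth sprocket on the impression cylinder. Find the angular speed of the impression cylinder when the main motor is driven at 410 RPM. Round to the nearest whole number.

the main motor → shaft II (gear mesh, 15/27): 410 ÷ 0.55556 = 738 RPM
shaft II → shaft III (gear mesh, 32/87): 738 ÷ 0.36782 = 2006.4 RPM
shaft III → the impression cylinder (chain, 69/45): 2006.4 ÷ 1.5333 = 1308.5 RPM

1309 RPM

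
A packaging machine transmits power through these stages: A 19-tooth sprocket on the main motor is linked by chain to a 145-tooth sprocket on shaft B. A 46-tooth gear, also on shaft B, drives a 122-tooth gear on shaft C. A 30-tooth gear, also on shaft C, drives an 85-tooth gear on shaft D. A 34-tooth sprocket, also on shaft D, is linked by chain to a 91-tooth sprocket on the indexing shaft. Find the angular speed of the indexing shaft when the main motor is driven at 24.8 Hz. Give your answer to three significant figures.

0.162 Hz

chain 145/19 = 7.6316 → 24.8/7.6316 = 3.2497 Hz
gear mesh 122/46 = 2.6522 → 3.2497/2.6522 = 1.2253 Hz
gear mesh 85/30 = 2.8333 → 1.2253/2.8333 = 0.43245 Hz
chain 91/34 = 2.6765 → 0.43245/2.6765 = 0.16158 Hz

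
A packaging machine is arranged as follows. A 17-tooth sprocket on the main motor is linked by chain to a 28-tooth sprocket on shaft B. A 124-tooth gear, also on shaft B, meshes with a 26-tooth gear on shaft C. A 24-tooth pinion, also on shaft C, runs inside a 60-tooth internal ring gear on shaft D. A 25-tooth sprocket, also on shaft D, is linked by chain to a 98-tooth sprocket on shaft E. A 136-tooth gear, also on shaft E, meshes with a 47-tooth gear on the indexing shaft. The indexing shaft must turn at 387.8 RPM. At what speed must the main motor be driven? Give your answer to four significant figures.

Overall ratio R = 1.6471 × 0.20968 × 2.5 × 3.92 × 0.34559 = 1.1696.
Required input speed = output speed × R = 387.8 × 1.1696 = 453.58 RPM.

453.6 RPM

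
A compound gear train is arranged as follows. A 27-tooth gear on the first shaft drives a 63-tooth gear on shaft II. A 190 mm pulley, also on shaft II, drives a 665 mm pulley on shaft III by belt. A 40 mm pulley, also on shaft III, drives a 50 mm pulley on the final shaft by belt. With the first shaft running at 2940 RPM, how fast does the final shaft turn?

the first shaft → shaft II (gear mesh, 63/27): 2940 ÷ 2.3333 = 1260 RPM
shaft II → shaft III (belt, 665/190): 1260 ÷ 3.5 = 360 RPM
shaft III → the final shaft (belt, 50/40): 360 ÷ 1.25 = 288 RPM

288 RPM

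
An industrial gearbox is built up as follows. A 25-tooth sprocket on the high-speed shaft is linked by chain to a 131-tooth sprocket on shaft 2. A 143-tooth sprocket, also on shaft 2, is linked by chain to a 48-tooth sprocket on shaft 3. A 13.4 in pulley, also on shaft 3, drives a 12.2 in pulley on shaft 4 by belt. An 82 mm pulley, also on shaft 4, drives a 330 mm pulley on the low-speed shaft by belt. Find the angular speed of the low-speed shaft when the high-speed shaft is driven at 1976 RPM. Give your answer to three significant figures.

307 RPM

the high-speed shaft → shaft 2 (chain, 131/25): 1976 ÷ 5.24 = 377.1 RPM
shaft 2 → shaft 3 (chain, 48/143): 377.1 ÷ 0.33566 = 1123.4 RPM
shaft 3 → shaft 4 (belt, 12.2/13.4): 1123.4 ÷ 0.91045 = 1233.9 RPM
shaft 4 → the low-speed shaft (belt, 330/82): 1233.9 ÷ 4.0244 = 306.62 RPM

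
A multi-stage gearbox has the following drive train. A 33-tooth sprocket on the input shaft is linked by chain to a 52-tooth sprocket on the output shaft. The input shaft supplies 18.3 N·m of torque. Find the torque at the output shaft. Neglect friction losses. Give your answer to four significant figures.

chain 52/33 = 1.5758 → τ = 18.3·1.5758 = 28.836 N·m

28.84 N·m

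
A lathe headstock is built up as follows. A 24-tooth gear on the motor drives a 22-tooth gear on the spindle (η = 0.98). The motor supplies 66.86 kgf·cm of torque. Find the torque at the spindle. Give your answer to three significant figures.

60.1 kgf·cm

After the gear mesh (22/24): 66.86 × 0.91667 × 0.98 = 60.063 kgf·cm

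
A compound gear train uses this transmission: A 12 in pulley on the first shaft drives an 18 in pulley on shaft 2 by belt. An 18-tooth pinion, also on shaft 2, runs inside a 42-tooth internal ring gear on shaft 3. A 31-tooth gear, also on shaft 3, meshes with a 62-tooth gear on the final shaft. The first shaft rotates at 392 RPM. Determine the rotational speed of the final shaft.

56 RPM

the first shaft → shaft 2 (belt, 18/12): 392 ÷ 1.5 = 261.33 RPM
shaft 2 → shaft 3 (internal gear, 42/18): 261.33 ÷ 2.3333 = 112 RPM
shaft 3 → the final shaft (gear mesh, 62/31): 112 ÷ 2 = 56 RPM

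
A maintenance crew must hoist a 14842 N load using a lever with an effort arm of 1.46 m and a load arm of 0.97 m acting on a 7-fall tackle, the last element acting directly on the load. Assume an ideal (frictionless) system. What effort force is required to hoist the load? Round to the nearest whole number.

Lever MA = effort arm / load arm = 1.46/0.97 = 1.5052.
Block-and-tackle MA = number of supporting rope parts = 7.
Combined ideal MA = 1.5052 × 7 = 10.536.
Effort = load / MA = 14842 / 10.536 = 1408.7 N.

1409 N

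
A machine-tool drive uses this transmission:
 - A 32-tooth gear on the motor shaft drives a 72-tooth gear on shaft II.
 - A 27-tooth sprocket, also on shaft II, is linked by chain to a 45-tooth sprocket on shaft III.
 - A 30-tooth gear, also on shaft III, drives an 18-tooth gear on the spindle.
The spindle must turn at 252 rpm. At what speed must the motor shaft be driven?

567 rpm

Overall ratio R = 2.25 × 1.6667 × 0.6 = 2.25.
Required input speed = output speed × R = 252 × 2.25 = 567 rpm.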